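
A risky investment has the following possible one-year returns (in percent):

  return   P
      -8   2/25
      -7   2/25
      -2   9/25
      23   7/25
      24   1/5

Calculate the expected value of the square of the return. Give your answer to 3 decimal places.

273.800

E[X²] = (2/25)·64 + (2/25)·49 + (9/25)·4 + (7/25)·529 + (1/5)·576
     = 1369/5 ≈ 273.800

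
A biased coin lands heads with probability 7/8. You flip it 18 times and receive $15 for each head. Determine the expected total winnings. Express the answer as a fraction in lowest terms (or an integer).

E[#heads] = 18·7/8 = 63/4 (linearity over flips).
E[winnings] = 15·63/4 = 945/4.

945/4 dollars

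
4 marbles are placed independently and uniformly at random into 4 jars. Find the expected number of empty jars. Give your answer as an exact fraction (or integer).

81/64

Let Xⱼ=1 if jar j is empty. P(Xⱼ=1) = ((4-1)/4)^4 = 81/256.
By linearity, E[#empty] = 4·81/256 = 81/64.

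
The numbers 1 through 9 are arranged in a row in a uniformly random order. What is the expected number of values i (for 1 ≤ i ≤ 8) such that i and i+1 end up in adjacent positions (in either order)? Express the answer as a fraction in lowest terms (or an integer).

For each i ∈ {1,…,8}, let Xᵢ = 1 if i and i+1 are adjacent. P(Xᵢ=1) = 2·(9−1)!/9! = 2/9.
By linearity, E[ΣXᵢ] = (8)·(2/9) = 16/9.

16/9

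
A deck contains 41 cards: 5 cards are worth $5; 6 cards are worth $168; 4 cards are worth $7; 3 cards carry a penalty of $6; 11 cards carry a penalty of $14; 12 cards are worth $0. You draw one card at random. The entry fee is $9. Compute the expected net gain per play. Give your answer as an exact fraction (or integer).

520/41 dollars

E[payout] = (5/41)·5 + (6/41)·168 + (4/41)·7 + (3/41)·(-6) + (11/41)·(-14) + (12/41)·0 = 889/41
Expected profit = 889/41 − 9 = 520/41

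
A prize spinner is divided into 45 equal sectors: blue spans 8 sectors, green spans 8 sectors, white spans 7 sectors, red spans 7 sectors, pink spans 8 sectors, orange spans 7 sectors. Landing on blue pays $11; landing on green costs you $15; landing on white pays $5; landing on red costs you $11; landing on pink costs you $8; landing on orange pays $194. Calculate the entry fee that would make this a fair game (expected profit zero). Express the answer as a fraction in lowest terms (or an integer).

E[payout] = (8/45)·11 + (8/45)·(-15) + (7/45)·5 + (7/45)·(-11) + (8/45)·(-8) + (7/45)·194 = 244/9
Fair fee = E[payout] = 244/9

244/9 dollars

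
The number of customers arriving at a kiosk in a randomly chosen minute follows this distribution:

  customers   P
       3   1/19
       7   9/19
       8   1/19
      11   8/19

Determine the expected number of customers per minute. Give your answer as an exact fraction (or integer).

E[X] = (1/19)·3 + (9/19)·7 + (1/19)·8 + (8/19)·11
     = 162/19

162/19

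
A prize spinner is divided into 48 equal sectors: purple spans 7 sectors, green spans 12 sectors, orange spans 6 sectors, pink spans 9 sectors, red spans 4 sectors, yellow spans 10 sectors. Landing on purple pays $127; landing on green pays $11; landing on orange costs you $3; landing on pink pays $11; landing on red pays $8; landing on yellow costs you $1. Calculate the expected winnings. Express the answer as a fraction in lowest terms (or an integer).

E[payout] = (7/48)·127 + (12/48)·11 + (6/48)·(-3) + (9/48)·11 + (4/48)·8 + (10/48)·(-1) = 281/12

281/12 dollars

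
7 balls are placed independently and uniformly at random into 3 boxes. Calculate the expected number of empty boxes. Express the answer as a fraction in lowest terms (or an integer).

Let Xⱼ=1 if box j is empty. P(Xⱼ=1) = ((3-1)/3)^7 = 128/2187.
By linearity, E[#empty] = 3·128/2187 = 128/729.

128/729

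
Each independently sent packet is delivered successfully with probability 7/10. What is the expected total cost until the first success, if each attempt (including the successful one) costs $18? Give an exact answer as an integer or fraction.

180/7 dollars

E[#attempts] = 1/p = 10/7; E[cost] = 18·10/7 = 180/7.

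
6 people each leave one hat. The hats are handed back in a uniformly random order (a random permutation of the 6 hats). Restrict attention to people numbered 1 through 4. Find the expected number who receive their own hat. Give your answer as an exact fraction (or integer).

2/3

Let Xᵢ = 1 if person i gets their own hat. For each i, P(Xᵢ=1) = 1/6.
By linearity of expectation, E[X₁+…+X_4] = 4·(1/6) = 2/3.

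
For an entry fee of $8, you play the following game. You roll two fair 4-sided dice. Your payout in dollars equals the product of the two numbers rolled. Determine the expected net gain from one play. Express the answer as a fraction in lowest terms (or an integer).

-7/4 dollars

Distribution of the product of the two numbers rolled: 1 w.p. 1/16, 2 w.p. 1/8, 3 w.p. 1/8, 4 w.p. 3/16, 6 w.p. 1/8, 8 w.p. 1/8, …
E[payout] = (1/16)·1 + (1/8)·2 + (1/8)·3 + (3/16)·4 + (1/8)·6 + (1/8)·8 + (1/16)·9 + (1/8)·12 + (1/16)·16 = 25/4
Expected profit = 25/4 − 8 = -7/4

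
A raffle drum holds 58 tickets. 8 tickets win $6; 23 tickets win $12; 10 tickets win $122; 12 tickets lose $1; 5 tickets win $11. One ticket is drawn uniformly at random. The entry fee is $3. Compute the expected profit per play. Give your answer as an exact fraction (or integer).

1413/58 dollars

E[payout] = (8/58)·6 + (23/58)·12 + (10/58)·122 + (12/58)·(-1) + (5/58)·11 = 1587/58
Expected profit = 1587/58 − 3 = 1413/58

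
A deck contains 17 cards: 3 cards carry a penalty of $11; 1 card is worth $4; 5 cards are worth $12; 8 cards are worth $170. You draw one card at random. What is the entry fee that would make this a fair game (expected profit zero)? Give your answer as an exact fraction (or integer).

1391/17 dollars

E[payout] = (3/17)·(-11) + (1/17)·4 + (5/17)·12 + (8/17)·170 = 1391/17
Fair fee = E[payout] = 1391/17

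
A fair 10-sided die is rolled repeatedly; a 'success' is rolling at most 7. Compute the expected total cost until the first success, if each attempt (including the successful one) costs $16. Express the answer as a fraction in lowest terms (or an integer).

E[#attempts] = 1/p = 10/7; E[cost] = 16·10/7 = 160/7.

160/7 dollars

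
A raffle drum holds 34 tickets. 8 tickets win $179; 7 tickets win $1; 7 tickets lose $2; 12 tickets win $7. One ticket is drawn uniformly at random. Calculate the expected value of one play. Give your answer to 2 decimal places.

$44.38

E[payout] = (8/34)·179 + (7/34)·1 + (7/34)·(-2) + (12/34)·7 = 1509/34
≈ $44.38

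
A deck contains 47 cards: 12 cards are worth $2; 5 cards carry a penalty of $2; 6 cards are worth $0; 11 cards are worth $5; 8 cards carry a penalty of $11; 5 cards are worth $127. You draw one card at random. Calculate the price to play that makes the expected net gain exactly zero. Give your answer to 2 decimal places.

$13.11

E[payout] = (12/47)·2 + (5/47)·(-2) + (6/47)·0 + (11/47)·5 + (8/47)·(-11) + (5/47)·127 = 616/47
Fair fee = E[payout] = 616/47 ≈ $13.11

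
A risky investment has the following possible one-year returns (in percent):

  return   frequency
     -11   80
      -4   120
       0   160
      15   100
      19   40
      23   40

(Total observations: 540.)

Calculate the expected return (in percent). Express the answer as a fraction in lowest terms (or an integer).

91/27

Total = 540, so P(return=-11) = 80/540, etc.
E[X] = (4/27)·(-11) + (2/9)·(-4) + (8/27)·0 + (5/27)·15 + (2/27)·19 + (2/27)·23
     = 91/27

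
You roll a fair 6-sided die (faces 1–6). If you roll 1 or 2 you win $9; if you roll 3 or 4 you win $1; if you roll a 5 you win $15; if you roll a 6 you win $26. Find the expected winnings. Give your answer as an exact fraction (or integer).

61/6 dollars

E[payout] = (1/3)·1 + (1/3)·9 + (1/6)·15 + (1/6)·26 = 61/6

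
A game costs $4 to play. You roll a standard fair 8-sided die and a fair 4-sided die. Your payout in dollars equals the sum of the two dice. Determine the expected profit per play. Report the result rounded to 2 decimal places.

$3.00

Distribution of the sum of the two dice: 2 w.p. 1/32, 3 w.p. 1/16, 4 w.p. 3/32, 5 w.p. 1/8, 6 w.p. 1/8, 7 w.p. 1/8, …
E[payout] = (1/32)·2 + (1/16)·3 + (3/32)·4 + (1/8)·5 + (1/8)·6 + (1/8)·7 + (1/8)·8 + (1/8)·9 + (3/32)·10 + (1/16)·11 + (1/32)·12 = 7
Expected profit = 7 − 4 = 3 ≈ $3.00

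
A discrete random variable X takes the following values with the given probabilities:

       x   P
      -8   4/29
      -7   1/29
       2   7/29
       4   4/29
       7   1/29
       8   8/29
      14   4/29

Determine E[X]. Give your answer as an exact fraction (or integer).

118/29

E[X] = (4/29)·(-8) + (1/29)·(-7) + (7/29)·2 + (4/29)·4 + (1/29)·7 + (8/29)·8 + (4/29)·14
     = 118/29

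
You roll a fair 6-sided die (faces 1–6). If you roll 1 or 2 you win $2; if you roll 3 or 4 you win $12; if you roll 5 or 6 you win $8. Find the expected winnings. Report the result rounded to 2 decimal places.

E[payout] = (1/3)·2 + (1/3)·8 + (1/3)·12 = 22/3
≈ $7.33

$7.33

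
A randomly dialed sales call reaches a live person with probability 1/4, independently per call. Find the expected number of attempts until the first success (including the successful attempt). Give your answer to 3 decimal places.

For a geometric distribution, E[trials] = 1/p = 1/(1/4) = 4.
≈ 4.000

4.000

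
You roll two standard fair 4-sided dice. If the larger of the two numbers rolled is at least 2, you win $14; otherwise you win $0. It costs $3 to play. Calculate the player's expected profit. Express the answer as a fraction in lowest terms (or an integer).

81/8 dollars

E[payout] = (1/16)·0 + (15/16)·14 = 105/8
Expected profit = 105/8 − 3 = 81/8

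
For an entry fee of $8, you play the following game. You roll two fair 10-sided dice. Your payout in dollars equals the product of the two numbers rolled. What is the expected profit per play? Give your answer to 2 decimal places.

Distribution of the product of the two numbers rolled: 1 w.p. 1/100, 2 w.p. 1/50, 3 w.p. 1/50, 4 w.p. 3/100, 5 w.p. 1/50, 6 w.p. 1/25, …
E[payout] = (1/100)·1 + (1/50)·2 + (1/50)·3 + (3/100)·4 + (1/50)·5 + (1/25)·6 + (1/50)·7 + (1/25)·8 + (3/100)·9 + (1/25)·10 + (1/25)·12 + (1/50)·14 + (1/50)·15 + (3/100)·16 + (1/25)·18 + (1/25)·20 + (1/50)·21 + (1/25)·24 + (1/100)·25 + (1/50)·27 + (1/50)·28 + (1/25)·30 + (1/50)·32 + (1/50)·35 + (3/100)·36 + (1/25)·40 + (1/50)·42 + (1/50)·45 + (1/50)·48 + (1/100)·49 + (1/50)·50 + (1/50)·54 + (1/50)·56 + (1/50)·60 + (1/50)·63 + (1/100)·64 + (1/50)·70 + (1/50)·72 + (1/50)·80 + (1/100)·81 + (1/50)·90 + (1/100)·100 = 121/4
Expected profit = 121/4 − 8 = 89/4 ≈ $22.25

$22.25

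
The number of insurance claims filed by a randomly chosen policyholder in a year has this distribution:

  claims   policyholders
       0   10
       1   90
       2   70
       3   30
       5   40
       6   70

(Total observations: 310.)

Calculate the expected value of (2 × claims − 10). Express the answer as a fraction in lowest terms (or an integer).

-122/31

Total = 310, so P(claims=0) = 10/310, etc.
E[2x-10] = (1/31)·(-10) + (9/31)·(-8) + (7/31)·(-6) + (3/31)·(-4) + (4/31)·0 + (7/31)·2
     = -122/31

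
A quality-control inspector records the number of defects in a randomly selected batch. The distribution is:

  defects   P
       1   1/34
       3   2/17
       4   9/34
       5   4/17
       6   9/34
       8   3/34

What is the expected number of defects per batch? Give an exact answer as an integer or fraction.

167/34

E[X] = (1/34)·1 + (2/17)·3 + (9/34)·4 + (4/17)·5 + (9/34)·6 + (3/34)·8
     = 167/34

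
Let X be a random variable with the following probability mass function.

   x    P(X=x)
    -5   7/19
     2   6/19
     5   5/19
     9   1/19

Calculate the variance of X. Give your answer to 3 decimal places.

E[X] = (7/19)·(-5) + (6/19)·2 + (5/19)·5 + (1/19)·9 = 11/19
E[X²] = (7/19)·25 + (6/19)·4 + (5/19)·25 + (1/19)·81 = 405/19
Var(X) = 405/19 − (11/19)² = 7574/361 ≈ 20.981

20.981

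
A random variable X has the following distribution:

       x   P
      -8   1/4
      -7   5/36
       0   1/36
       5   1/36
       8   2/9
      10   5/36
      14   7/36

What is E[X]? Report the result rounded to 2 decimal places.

3.06

E[X] = (1/4)·(-8) + (5/36)·(-7) + (1/36)·0 + (1/36)·5 + (2/9)·8 + (5/36)·10 + (7/36)·14
     = 55/18 ≈ 3.06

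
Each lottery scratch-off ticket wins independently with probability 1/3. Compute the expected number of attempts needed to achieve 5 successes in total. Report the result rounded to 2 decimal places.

By linearity (sum of 5 independent geometric waits), E[trials] = 5/p = 5/(1/3) = 15.
≈ 15.00

15.00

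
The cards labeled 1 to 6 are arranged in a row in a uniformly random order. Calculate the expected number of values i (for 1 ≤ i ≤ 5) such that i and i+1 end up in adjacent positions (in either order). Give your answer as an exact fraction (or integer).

5/3

For each i ∈ {1,…,5}, let Xᵢ = 1 if i and i+1 are adjacent. P(Xᵢ=1) = 2·(6−1)!/6! = 2/6.
By linearity, E[ΣXᵢ] = (5)·(2/6) = 5/3.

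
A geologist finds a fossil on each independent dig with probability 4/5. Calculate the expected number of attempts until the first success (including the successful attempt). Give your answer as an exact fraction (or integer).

For a geometric distribution, E[trials] = 1/p = 1/(4/5) = 5/4.

5/4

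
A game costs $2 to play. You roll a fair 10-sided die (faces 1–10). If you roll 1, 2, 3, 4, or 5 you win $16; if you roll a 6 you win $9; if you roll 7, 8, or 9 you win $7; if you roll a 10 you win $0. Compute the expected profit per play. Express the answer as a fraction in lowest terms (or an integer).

E[payout] = (1/10)·0 + (3/10)·7 + (1/10)·9 + (1/2)·16 = 11
Expected profit = 11 − 2 = 9

$9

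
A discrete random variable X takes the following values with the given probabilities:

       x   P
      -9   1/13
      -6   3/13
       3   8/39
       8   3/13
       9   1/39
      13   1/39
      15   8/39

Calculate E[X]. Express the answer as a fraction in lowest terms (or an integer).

E[X] = (1/13)·(-9) + (3/13)·(-6) + (8/39)·3 + (3/13)·8 + (1/39)·9 + (1/39)·13 + (8/39)·15
     = 157/39

157/39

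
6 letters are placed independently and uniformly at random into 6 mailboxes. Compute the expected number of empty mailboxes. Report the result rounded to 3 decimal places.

Let Xⱼ=1 if mailbox j is empty. P(Xⱼ=1) = ((6-1)/6)^6 = 15625/46656.
By linearity, E[#empty] = 6·15625/46656 = 15625/7776.
≈ 2.009

2.009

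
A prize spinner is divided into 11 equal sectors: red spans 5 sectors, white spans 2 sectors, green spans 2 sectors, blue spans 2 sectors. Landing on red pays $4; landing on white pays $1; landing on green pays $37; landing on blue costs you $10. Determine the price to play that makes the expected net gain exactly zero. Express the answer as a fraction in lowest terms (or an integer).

E[payout] = (5/11)·4 + (2/11)·1 + (2/11)·37 + (2/11)·(-10) = 76/11
Fair fee = E[payout] = 76/11

76/11 dollars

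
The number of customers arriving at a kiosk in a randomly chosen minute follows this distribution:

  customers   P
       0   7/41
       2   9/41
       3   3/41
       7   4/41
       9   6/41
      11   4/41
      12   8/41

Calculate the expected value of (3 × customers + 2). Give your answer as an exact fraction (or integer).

E[3x+2] = (7/41)·2 + (9/41)·8 + (3/41)·11 + (4/41)·23 + (6/41)·29 + (4/41)·35 + (8/41)·38
     = 829/41

829/41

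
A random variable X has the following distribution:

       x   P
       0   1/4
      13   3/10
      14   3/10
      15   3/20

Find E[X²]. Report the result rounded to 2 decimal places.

143.25

E[X²] = (1/4)·0 + (3/10)·169 + (3/10)·196 + (3/20)·225
     = 573/4 ≈ 143.25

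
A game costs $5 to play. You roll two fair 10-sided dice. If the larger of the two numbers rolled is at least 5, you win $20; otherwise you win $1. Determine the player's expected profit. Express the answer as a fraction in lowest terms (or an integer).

299/25 dollars

E[payout] = (4/25)·1 + (21/25)·20 = 424/25
Expected profit = 424/25 − 5 = 299/25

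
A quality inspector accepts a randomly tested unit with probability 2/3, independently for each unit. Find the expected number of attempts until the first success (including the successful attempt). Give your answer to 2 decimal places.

For a geometric distribution, E[trials] = 1/p = 1/(2/3) = 3/2.
≈ 1.50

1.50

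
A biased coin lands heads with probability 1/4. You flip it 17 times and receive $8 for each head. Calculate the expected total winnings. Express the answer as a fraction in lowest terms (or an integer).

$34

E[#heads] = 17·1/4 = 17/4 (linearity over flips).
E[winnings] = 8·17/4 = 34.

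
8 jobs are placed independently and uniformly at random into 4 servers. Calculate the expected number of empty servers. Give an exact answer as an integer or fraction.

Let Xⱼ=1 if server j is empty. P(Xⱼ=1) = ((4-1)/4)^8 = 6561/65536.
By linearity, E[#empty] = 4·6561/65536 = 6561/16384.

6561/16384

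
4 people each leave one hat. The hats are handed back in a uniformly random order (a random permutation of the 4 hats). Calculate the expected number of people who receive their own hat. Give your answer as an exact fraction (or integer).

1

Let Xᵢ = 1 if person i gets their own hat. For each i, P(Xᵢ=1) = 1/4.
By linearity of expectation, E[X₁+…+X_4] = 4·(1/4) = 1.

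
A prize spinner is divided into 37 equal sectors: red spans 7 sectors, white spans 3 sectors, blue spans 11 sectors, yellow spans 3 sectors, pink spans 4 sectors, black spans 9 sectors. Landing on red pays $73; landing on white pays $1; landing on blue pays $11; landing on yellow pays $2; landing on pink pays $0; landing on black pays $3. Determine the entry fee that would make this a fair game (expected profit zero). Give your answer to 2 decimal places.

$18.05

E[payout] = (7/37)·73 + (3/37)·1 + (11/37)·11 + (3/37)·2 + (4/37)·0 + (9/37)·3 = 668/37
Fair fee = E[payout] = 668/37 ≈ $18.05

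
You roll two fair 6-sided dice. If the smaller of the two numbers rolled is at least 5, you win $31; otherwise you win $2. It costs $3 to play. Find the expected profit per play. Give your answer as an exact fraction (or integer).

E[payout] = (8/9)·2 + (1/9)·31 = 47/9
Expected profit = 47/9 − 3 = 20/9

20/9 dollars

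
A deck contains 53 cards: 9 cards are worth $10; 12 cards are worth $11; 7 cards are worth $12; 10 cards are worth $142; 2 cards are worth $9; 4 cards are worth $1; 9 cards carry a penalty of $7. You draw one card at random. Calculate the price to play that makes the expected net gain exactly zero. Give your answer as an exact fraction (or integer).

1685/53 dollars

E[payout] = (9/53)·10 + (12/53)·11 + (7/53)·12 + (10/53)·142 + (2/53)·9 + (4/53)·1 + (9/53)·(-7) = 1685/53
Fair fee = E[payout] = 1685/53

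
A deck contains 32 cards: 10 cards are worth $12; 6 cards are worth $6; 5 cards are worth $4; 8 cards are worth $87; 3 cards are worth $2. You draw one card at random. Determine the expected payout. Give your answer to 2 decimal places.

$27.44

E[payout] = (10/32)·12 + (6/32)·6 + (5/32)·4 + (8/32)·87 + (3/32)·2 = 439/16
≈ $27.44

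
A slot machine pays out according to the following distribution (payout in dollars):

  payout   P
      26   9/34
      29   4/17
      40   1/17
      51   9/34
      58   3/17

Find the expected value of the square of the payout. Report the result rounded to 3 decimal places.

1753.088

E[X²] = (9/34)·676 + (4/17)·841 + (1/17)·1600 + (9/34)·2601 + (3/17)·3364
     = 59605/34 ≈ 1753.088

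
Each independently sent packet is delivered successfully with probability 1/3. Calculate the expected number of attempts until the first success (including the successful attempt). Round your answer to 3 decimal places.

3.000

For a geometric distribution, E[trials] = 1/p = 1/(1/3) = 3.
≈ 3.000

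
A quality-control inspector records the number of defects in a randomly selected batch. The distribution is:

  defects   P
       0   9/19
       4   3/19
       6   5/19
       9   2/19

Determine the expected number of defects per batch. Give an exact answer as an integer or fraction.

60/19

E[X] = (9/19)·0 + (3/19)·4 + (5/19)·6 + (2/19)·9
     = 60/19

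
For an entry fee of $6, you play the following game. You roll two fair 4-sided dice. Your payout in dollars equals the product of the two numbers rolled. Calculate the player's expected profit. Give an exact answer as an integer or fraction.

Distribution of the product of the two numbers rolled: 1 w.p. 1/16, 2 w.p. 1/8, 3 w.p. 1/8, 4 w.p. 3/16, 6 w.p. 1/8, 8 w.p. 1/8, …
E[payout] = (1/16)·1 + (1/8)·2 + (1/8)·3 + (3/16)·4 + (1/8)·6 + (1/8)·8 + (1/16)·9 + (1/8)·12 + (1/16)·16 = 25/4
Expected profit = 25/4 − 6 = 1/4

1/4 dollars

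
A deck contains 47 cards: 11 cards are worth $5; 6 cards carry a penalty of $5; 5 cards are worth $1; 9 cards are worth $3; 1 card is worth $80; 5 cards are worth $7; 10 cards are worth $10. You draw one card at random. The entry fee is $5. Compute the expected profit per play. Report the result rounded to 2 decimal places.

E[payout] = (11/47)·5 + (6/47)·(-5) + (5/47)·1 + (9/47)·3 + (1/47)·80 + (5/47)·7 + (10/47)·10 = 272/47
Expected profit = 272/47 − 5 = 37/47 ≈ $0.79

$0.79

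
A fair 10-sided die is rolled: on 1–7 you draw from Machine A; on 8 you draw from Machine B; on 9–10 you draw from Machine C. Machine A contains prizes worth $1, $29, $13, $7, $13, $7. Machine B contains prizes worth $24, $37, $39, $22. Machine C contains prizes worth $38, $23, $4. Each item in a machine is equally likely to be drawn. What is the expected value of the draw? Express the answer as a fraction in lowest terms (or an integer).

311/20 dollars

E[X | Machine A] = (1 + 29 + 13 + 7 + 13 + 7)/6 = 35/3
E[X | Machine B] = (24 + 37 + 39 + 22)/4 = 61/2
E[X | Machine C] = (38 + 23 + 4)/3 = 65/3
E[X] = (7/10)·35/3 + (1/10)·61/2 + (1/5)·65/3 = 311/20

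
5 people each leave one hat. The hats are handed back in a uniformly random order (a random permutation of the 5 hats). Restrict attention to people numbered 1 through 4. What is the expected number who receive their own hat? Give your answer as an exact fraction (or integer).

4/5

Let Xᵢ = 1 if person i gets their own hat. For each i, P(Xᵢ=1) = 1/5.
By linearity of expectation, E[X₁+…+X_4] = 4·(1/5) = 4/5.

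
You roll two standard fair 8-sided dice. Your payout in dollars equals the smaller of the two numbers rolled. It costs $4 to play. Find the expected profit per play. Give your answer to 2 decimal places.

-$0.81

Distribution of the smaller of the two numbers rolled: 1 w.p. 15/64, 2 w.p. 13/64, 3 w.p. 11/64, 4 w.p. 9/64, 5 w.p. 7/64, 6 w.p. 5/64, …
E[payout] = (15/64)·1 + (13/64)·2 + (11/64)·3 + (9/64)·4 + (7/64)·5 + (5/64)·6 + (3/64)·7 + (1/64)·8 = 51/16
Expected profit = 51/16 − 4 = -13/16 ≈ -$0.81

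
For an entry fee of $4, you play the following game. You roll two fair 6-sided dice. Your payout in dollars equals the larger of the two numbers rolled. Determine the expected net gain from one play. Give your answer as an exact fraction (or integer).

17/36 dollars

Distribution of the larger of the two numbers rolled: 1 w.p. 1/36, 2 w.p. 1/12, 3 w.p. 5/36, 4 w.p. 7/36, 5 w.p. 1/4, 6 w.p. 11/36
E[payout] = (1/36)·1 + (1/12)·2 + (5/36)·3 + (7/36)·4 + (1/4)·5 + (11/36)·6 = 161/36
Expected profit = 161/36 − 4 = 17/36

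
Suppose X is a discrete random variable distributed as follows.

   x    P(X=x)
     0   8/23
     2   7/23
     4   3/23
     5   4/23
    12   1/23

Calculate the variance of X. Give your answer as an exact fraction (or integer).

3996/529

E[X] = (8/23)·0 + (7/23)·2 + (3/23)·4 + (4/23)·5 + (1/23)·12 = 58/23
E[X²] = (8/23)·0 + (7/23)·4 + (3/23)·16 + (4/23)·25 + (1/23)·144 = 320/23
Var(X) = 320/23 − (58/23)² = 3996/529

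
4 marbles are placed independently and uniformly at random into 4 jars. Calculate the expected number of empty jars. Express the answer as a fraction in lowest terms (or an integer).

Let Xⱼ=1 if jar j is empty. P(Xⱼ=1) = ((4-1)/4)^4 = 81/256.
By linearity, E[#empty] = 4·81/256 = 81/64.

81/64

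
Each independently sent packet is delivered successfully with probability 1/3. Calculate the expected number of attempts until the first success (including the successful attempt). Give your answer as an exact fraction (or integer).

For a geometric distribution, E[trials] = 1/p = 1/(1/3) = 3.

3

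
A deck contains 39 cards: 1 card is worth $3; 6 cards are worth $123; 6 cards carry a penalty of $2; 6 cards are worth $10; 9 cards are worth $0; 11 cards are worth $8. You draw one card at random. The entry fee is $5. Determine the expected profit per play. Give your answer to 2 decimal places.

$17.49

E[payout] = (1/39)·3 + (6/39)·123 + (6/39)·(-2) + (6/39)·10 + (9/39)·0 + (11/39)·8 = 877/39
Expected profit = 877/39 − 5 = 682/39 ≈ $17.49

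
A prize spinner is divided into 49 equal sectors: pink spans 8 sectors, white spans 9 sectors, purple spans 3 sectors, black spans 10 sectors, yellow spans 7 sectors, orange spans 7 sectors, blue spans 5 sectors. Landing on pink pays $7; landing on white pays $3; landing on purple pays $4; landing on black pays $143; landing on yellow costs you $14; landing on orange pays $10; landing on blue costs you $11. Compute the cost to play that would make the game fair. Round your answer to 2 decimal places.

$29.43

E[payout] = (8/49)·7 + (9/49)·3 + (3/49)·4 + (10/49)·143 + (7/49)·(-14) + (7/49)·10 + (5/49)·(-11) = 206/7
Fair fee = E[payout] = 206/7 ≈ $29.43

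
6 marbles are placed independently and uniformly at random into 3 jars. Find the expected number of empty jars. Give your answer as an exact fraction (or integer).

64/243

Let Xⱼ=1 if jar j is empty. P(Xⱼ=1) = ((3-1)/3)^6 = 64/729.
By linearity, E[#empty] = 3·64/729 = 64/243.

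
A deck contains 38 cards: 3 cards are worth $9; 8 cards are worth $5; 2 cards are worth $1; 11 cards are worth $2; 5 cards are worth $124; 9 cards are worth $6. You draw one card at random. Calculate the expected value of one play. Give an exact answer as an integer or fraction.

E[payout] = (3/38)·9 + (8/38)·5 + (2/38)·1 + (11/38)·2 + (5/38)·124 + (9/38)·6 = 765/38

765/38 dollars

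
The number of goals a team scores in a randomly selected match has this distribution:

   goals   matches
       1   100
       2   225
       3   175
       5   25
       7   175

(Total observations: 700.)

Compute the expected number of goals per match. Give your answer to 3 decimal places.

Total = 700, so P(goals=1) = 100/700, etc.
E[X] = (1/7)·1 + (9/28)·2 + (1/4)·3 + (1/28)·5 + (1/4)·7
     = 97/28 ≈ 3.464

3.464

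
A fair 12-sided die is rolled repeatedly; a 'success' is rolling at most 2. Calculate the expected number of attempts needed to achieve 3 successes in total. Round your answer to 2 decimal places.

By linearity (sum of 3 independent geometric waits), E[trials] = 3/p = 3/(1/6) = 18.
≈ 18.00

18.00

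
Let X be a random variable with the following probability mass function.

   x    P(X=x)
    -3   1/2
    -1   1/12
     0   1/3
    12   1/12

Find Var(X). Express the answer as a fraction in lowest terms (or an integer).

2339/144

E[X] = (1/2)·(-3) + (1/12)·(-1) + (1/3)·0 + (1/12)·12 = -7/12
E[X²] = (1/2)·9 + (1/12)·1 + (1/3)·0 + (1/12)·144 = 199/12
Var(X) = 199/12 − (-7/12)² = 2339/144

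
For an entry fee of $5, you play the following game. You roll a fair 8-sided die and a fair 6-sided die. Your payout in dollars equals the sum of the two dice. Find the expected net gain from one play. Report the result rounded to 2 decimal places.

$3.00

Distribution of the sum of the two dice: 2 w.p. 1/48, 3 w.p. 1/24, 4 w.p. 1/16, 5 w.p. 1/12, 6 w.p. 5/48, 7 w.p. 1/8, …
E[payout] = (1/48)·2 + (1/24)·3 + (1/16)·4 + (1/12)·5 + (5/48)·6 + (1/8)·7 + (1/8)·8 + (1/8)·9 + (5/48)·10 + (1/12)·11 + (1/16)·12 + (1/24)·13 + (1/48)·14 = 8
Expected profit = 8 − 5 = 3 ≈ $3.00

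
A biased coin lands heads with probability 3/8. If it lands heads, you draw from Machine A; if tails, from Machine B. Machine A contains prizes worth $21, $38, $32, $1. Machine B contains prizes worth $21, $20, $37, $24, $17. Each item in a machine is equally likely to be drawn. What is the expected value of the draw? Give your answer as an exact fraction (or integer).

47/2 dollars

E[X | Machine A] = (21 + 38 + 32 + 1)/4 = 23
E[X | Machine B] = (21 + 20 + 37 + 24 + 17)/5 = 119/5
E[X] = (3/8)·23 + (5/8)·119/5 = 47/2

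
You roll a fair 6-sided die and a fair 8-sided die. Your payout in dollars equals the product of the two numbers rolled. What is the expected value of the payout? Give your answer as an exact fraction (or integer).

63/4 dollars

Distribution of the product of the two numbers rolled: 1 w.p. 1/48, 2 w.p. 1/24, 3 w.p. 1/24, 4 w.p. 1/16, 5 w.p. 1/24, 6 w.p. 1/12, …
E[payout] = (1/48)·1 + (1/24)·2 + (1/24)·3 + (1/16)·4 + (1/24)·5 + (1/12)·6 + (1/48)·7 + (1/16)·8 + (1/48)·9 + (1/24)·10 + (1/12)·12 + (1/48)·14 + (1/24)·15 + (1/24)·16 + (1/24)·18 + (1/24)·20 + (1/48)·21 + (1/16)·24 + (1/48)·25 + (1/48)·28 + (1/24)·30 + (1/48)·32 + (1/48)·35 + (1/48)·36 + (1/48)·40 + (1/48)·42 + (1/48)·48 = 63/4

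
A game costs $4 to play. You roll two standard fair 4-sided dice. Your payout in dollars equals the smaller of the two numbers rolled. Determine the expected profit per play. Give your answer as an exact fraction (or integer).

-17/8 dollars

Distribution of the smaller of the two numbers rolled: 1 w.p. 7/16, 2 w.p. 5/16, 3 w.p. 3/16, 4 w.p. 1/16
E[payout] = (7/16)·1 + (5/16)·2 + (3/16)·3 + (1/16)·4 = 15/8
Expected profit = 15/8 − 4 = -17/8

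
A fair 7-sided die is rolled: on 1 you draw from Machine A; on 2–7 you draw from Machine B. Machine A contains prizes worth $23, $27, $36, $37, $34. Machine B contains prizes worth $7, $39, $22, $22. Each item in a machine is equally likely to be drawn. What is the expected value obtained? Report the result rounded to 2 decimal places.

E[X | Machine A] = (23 + 27 + 36 + 37 + 34)/5 = 157/5
E[X | Machine B] = (7 + 39 + 22 + 22)/4 = 45/2
E[X] = (1/7)·157/5 + (6/7)·45/2 = 832/35 ≈ 23.77

$23.77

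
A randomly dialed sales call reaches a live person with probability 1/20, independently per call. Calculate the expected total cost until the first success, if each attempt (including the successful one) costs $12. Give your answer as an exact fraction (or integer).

E[#attempts] = 1/p = 20; E[cost] = 12·20 = 240.

$240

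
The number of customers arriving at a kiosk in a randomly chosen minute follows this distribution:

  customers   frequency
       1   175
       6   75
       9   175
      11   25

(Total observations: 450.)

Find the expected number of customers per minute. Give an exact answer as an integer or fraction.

11/2

Total = 450, so P(customers=1) = 175/450, etc.
E[X] = (7/18)·1 + (1/6)·6 + (7/18)·9 + (1/18)·11
     = 11/2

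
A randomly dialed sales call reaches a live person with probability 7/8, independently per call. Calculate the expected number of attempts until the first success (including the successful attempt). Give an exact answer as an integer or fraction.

For a geometric distribution, E[trials] = 1/p = 1/(7/8) = 8/7.

8/7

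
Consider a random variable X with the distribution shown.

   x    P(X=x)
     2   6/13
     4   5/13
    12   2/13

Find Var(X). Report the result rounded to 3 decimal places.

11.598

E[X] = (6/13)·2 + (5/13)·4 + (2/13)·12 = 56/13
E[X²] = (6/13)·4 + (5/13)·16 + (2/13)·144 = 392/13
Var(X) = 392/13 − (56/13)² = 1960/169 ≈ 11.598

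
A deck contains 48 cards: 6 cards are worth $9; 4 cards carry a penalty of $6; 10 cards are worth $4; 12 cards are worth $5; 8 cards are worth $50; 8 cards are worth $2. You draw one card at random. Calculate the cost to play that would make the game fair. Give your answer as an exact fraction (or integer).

E[payout] = (6/48)·9 + (4/48)·(-6) + (10/48)·4 + (12/48)·5 + (8/48)·50 + (8/48)·2 = 91/8
Fair fee = E[payout] = 91/8

91/8 dollars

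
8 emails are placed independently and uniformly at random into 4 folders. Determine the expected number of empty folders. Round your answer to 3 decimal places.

0.400

Let Xⱼ=1 if folder j is empty. P(Xⱼ=1) = ((4-1)/4)^8 = 6561/65536.
By linearity, E[#empty] = 4·6561/65536 = 6561/16384.
≈ 0.400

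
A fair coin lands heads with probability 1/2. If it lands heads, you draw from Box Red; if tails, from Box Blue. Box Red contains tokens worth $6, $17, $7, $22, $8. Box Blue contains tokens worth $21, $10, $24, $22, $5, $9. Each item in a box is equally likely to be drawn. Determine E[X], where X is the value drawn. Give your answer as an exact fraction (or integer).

163/12 dollars

E[X | Box Red] = (6 + 17 + 7 + 22 + 8)/5 = 12
E[X | Box Blue] = (21 + 10 + 24 + 22 + 5 + 9)/6 = 91/6
E[X] = (1/2)·12 + (1/2)·91/6 = 163/12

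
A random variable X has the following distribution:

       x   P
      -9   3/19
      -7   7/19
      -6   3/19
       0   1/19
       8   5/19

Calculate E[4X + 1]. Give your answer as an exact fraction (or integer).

E[4x+1] = (3/19)·(-35) + (7/19)·(-27) + (3/19)·(-23) + (1/19)·1 + (5/19)·33
     = -197/19

-197/19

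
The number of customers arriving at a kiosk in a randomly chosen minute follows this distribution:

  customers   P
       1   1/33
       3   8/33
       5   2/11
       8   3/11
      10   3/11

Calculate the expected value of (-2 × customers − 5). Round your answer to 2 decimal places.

-18.15

E[-2x-5] = (1/33)·(-7) + (8/33)·(-11) + (2/11)·(-15) + (3/11)·(-21) + (3/11)·(-25)
     = -599/33 ≈ -18.15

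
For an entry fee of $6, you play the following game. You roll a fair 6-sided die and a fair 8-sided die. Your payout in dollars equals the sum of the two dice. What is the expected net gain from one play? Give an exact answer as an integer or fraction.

Distribution of the sum of the two dice: 2 w.p. 1/48, 3 w.p. 1/24, 4 w.p. 1/16, 5 w.p. 1/12, 6 w.p. 5/48, 7 w.p. 1/8, …
E[payout] = (1/48)·2 + (1/24)·3 + (1/16)·4 + (1/12)·5 + (5/48)·6 + (1/8)·7 + (1/8)·8 + (1/8)·9 + (5/48)·10 + (1/12)·11 + (1/16)·12 + (1/24)·13 + (1/48)·14 = 8
Expected profit = 8 − 6 = 2

$2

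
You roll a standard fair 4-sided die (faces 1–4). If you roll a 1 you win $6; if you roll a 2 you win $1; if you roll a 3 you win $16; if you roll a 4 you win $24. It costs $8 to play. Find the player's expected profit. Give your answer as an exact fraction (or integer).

15/4 dollars

E[payout] = (1/4)·1 + (1/4)·6 + (1/4)·16 + (1/4)·24 = 47/4
Expected profit = 47/4 − 8 = 15/4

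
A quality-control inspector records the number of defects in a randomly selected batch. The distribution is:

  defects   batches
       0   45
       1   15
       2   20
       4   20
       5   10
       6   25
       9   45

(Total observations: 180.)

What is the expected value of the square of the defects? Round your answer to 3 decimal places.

28.944

Total = 180, so P(defects=0) = 45/180, etc.
E[X²] = (1/4)·0 + (1/12)·1 + (1/9)·4 + (1/9)·16 + (1/18)·25 + (5/36)·36 + (1/4)·81
     = 521/18 ≈ 28.944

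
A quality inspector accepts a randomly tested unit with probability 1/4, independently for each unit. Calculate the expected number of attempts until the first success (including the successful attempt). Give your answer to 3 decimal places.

For a geometric distribution, E[trials] = 1/p = 1/(1/4) = 4.
≈ 4.000

4.000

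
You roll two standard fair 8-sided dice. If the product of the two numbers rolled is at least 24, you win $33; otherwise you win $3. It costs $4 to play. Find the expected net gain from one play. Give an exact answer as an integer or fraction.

41/4 dollars

E[payout] = (5/8)·3 + (3/8)·33 = 57/4
Expected profit = 57/4 − 4 = 41/4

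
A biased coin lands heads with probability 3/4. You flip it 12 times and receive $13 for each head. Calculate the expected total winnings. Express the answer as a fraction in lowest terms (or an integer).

E[#heads] = 12·3/4 = 9 (linearity over flips).
E[winnings] = 13·9 = 117.

$117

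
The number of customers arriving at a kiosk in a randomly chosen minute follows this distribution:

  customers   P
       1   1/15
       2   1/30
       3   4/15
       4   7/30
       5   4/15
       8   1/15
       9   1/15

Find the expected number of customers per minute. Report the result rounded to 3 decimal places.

4.333

E[X] = (1/15)·1 + (1/30)·2 + (4/15)·3 + (7/30)·4 + (4/15)·5 + (1/15)·8 + (1/15)·9
     = 13/3 ≈ 4.333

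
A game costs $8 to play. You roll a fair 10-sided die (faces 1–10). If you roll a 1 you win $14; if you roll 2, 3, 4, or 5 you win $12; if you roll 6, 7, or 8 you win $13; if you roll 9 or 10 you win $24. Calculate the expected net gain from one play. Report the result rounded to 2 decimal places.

$6.90

E[payout] = (2/5)·12 + (3/10)·13 + (1/10)·14 + (1/5)·24 = 149/10
Expected profit = 149/10 − 8 = 69/10 ≈ $6.90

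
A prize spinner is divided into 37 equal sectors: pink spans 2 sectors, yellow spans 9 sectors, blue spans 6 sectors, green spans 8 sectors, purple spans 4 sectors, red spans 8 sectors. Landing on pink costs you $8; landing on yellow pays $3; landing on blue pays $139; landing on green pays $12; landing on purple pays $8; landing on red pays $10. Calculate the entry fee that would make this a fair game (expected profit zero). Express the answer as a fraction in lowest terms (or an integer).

1053/37 dollars

E[payout] = (2/37)·(-8) + (9/37)·3 + (6/37)·139 + (8/37)·12 + (4/37)·8 + (8/37)·10 = 1053/37
Fair fee = E[payout] = 1053/37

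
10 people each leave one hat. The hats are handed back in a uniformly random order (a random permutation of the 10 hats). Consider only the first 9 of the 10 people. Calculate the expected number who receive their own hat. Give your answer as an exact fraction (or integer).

Let Xᵢ = 1 if person i gets their own hat. For each i, P(Xᵢ=1) = 1/10.
By linearity of expectation, E[X₁+…+X_9] = 9·(1/10) = 9/10.

9/10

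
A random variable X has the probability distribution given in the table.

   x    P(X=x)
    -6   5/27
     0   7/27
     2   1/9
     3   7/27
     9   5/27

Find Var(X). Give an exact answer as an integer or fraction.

1784/81

E[X] = (5/27)·(-6) + (7/27)·0 + (1/9)·2 + (7/27)·3 + (5/27)·9 = 14/9
E[X²] = (5/27)·36 + (7/27)·0 + (1/9)·4 + (7/27)·9 + (5/27)·81 = 220/9
Var(X) = 220/9 − (14/9)² = 1784/81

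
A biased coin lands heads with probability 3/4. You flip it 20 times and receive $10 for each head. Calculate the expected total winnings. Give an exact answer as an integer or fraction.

$150

E[#heads] = 20·3/4 = 15 (linearity over flips).
E[winnings] = 10·15 = 150.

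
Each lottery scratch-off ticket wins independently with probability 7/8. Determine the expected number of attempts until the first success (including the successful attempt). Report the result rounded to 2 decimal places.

For a geometric distribution, E[trials] = 1/p = 1/(7/8) = 8/7.
≈ 1.14

1.14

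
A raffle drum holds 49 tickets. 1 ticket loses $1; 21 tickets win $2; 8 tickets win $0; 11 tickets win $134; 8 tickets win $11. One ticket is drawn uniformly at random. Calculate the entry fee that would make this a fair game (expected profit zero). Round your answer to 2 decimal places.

E[payout] = (1/49)·(-1) + (21/49)·2 + (8/49)·0 + (11/49)·134 + (8/49)·11 = 229/7
Fair fee = E[payout] = 229/7 ≈ $32.71

$32.71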